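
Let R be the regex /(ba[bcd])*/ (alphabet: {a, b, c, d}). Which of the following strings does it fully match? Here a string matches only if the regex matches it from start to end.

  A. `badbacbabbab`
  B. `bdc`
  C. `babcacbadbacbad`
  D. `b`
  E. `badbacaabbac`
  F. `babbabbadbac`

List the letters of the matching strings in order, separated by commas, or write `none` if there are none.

A, F

A → match
B → no match
C → no match
D → no match
E → no match
F → match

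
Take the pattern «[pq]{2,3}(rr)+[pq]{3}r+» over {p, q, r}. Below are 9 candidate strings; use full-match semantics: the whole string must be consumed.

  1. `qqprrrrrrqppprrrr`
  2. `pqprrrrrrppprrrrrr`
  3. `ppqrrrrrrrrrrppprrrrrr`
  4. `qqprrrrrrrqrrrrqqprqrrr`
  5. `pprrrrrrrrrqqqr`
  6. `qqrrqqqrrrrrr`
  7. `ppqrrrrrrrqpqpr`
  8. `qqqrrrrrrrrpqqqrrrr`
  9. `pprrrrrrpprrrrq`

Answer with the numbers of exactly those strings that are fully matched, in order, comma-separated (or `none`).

1 → no match
2 → match
3 → match
4 → no match
5 → no match
6 → match
7 → no match
8 → no match
9 → no match — must end with `r`

2, 3, 6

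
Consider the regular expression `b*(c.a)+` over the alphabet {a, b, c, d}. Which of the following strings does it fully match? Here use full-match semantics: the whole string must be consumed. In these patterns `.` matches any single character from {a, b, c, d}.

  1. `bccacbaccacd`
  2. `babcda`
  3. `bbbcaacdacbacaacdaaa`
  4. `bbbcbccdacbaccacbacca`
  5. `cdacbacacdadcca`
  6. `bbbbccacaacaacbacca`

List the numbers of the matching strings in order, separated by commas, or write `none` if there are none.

6

1 → no match — must end with `a`
2 → no match
3 → no match
4 → no match
5 → no match
6 → match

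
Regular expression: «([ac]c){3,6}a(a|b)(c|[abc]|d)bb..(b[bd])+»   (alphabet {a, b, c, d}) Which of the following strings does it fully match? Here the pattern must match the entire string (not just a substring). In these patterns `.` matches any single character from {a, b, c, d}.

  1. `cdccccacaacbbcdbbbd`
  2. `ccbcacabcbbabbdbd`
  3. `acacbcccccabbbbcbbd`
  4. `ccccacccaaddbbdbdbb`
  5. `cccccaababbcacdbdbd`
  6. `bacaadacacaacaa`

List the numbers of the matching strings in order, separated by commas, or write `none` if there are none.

none

1 → no match
2 → no match
3 → no match
4 → no match
5 → no match
6 → no match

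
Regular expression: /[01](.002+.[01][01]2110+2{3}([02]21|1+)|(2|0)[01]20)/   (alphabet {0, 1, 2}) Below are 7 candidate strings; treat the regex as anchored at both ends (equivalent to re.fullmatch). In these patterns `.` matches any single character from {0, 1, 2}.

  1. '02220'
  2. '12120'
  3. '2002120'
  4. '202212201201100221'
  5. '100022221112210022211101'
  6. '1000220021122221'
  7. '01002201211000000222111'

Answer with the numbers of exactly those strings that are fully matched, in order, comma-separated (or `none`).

2, 7

1 → no match
2 → match
3 → no match
4 → no match
5 → no match
6 → no match
7 → match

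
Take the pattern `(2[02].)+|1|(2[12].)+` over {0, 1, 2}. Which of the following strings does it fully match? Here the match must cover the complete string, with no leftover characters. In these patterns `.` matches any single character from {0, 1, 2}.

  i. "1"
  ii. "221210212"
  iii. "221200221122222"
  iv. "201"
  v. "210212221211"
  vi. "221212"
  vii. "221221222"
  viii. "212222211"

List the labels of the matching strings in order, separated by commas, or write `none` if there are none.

i → match
ii → match
iii → no match
iv → match
v → match
vi → match
vii → match
viii → match

i, ii, iv, v, vi, vii, viii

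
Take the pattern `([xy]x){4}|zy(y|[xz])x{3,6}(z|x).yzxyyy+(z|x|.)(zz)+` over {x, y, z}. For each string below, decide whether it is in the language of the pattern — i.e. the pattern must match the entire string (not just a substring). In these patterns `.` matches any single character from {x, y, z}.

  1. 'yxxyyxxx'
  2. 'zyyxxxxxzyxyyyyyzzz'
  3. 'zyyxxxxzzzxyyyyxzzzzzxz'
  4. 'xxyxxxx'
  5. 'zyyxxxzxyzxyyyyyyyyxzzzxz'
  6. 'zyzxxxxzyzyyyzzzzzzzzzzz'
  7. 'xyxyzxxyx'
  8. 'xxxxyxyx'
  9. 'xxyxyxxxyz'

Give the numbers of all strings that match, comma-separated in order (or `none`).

8

1 → no match
2 → no match
3 → no match
4 → no match
5 → no match
6 → no match
7 → no match
8 → match
9 → no match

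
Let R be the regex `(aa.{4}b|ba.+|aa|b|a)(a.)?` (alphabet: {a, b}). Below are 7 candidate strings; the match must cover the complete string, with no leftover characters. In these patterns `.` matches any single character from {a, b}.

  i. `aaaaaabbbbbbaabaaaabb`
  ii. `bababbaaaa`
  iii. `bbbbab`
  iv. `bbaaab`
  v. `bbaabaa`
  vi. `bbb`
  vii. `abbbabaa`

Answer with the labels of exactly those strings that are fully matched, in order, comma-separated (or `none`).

i → no match
ii → match
iii → no match
iv → no match
v → no match
vi → no match
vii → no match

ii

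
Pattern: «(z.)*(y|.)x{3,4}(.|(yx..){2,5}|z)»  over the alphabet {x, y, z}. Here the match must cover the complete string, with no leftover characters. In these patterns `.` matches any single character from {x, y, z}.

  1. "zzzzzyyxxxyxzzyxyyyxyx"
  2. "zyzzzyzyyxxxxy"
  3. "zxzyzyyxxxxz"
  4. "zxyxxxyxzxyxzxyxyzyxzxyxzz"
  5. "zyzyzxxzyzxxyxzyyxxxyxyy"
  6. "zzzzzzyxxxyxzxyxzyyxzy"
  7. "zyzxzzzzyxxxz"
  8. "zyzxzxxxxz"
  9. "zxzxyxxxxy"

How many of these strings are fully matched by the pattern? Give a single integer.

8

1 → match
2 → match
3. "zxzyzyyxxxxz" → match
4 → match
5 → no match
6 → match
7 → match
8. "zyzxzxxxxz" → match
9. "zxzxyxxxxy" → match
Total matched: 8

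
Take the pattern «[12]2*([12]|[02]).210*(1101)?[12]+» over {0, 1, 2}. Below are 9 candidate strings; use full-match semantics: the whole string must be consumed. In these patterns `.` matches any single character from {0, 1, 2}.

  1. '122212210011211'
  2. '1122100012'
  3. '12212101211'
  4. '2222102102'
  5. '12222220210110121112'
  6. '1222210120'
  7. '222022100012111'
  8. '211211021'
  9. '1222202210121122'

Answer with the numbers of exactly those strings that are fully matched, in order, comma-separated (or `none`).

1 → match
2 → match
3 → match
4 → match
5 → match
6 → no match
7 → match
8 → no match
9 → match

1, 2, 3, 4, 5, 7, 9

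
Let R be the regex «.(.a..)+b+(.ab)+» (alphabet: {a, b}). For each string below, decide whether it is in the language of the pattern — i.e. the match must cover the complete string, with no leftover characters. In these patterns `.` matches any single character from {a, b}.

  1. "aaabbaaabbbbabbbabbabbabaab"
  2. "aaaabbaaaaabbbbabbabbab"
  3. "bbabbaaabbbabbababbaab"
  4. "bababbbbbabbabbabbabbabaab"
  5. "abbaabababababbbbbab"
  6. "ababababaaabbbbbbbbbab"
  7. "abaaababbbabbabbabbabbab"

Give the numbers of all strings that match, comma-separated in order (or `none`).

2, 6

1 → no match
2 → match
3 → no match
4 → no match
5 → no match
6 → match
7 → no match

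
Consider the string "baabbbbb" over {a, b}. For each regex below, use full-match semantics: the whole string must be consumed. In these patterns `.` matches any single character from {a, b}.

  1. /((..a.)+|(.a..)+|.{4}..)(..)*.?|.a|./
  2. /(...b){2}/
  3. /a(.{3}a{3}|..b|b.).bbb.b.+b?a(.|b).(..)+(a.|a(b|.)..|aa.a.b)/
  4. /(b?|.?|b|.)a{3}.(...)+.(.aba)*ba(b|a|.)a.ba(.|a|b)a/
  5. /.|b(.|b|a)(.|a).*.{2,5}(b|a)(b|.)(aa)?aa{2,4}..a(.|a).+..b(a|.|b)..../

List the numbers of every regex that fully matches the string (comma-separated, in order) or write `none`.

1, 2

1 → match
2 → match
3 → no match — must start with "a"
4 → no match — must end with "a"
5 → no match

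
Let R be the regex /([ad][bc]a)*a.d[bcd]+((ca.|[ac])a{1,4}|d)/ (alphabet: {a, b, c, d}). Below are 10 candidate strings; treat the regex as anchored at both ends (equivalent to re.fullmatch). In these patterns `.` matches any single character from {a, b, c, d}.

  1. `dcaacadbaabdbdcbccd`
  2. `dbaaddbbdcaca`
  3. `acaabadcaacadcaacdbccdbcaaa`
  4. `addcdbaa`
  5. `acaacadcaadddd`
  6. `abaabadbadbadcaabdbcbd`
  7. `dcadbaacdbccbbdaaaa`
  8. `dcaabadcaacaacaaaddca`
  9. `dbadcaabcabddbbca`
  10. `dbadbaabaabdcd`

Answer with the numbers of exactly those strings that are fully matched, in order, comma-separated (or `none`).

1, 2, 3, 4, 5, 6, 7, 8, 10

1 → match
2 → match
3 → match
4 → match
5 → match
6 → match
7 → match
8 → match
9 → no match
10 → match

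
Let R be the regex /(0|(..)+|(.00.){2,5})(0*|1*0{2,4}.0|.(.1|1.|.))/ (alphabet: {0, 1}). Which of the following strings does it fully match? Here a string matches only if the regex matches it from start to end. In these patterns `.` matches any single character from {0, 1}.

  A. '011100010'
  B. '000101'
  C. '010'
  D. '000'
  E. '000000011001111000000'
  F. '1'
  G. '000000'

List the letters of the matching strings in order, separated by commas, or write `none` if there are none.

A, B, C, D, E, G

A → match
B → match
C → match
D → match
E → match
F → no match
G → match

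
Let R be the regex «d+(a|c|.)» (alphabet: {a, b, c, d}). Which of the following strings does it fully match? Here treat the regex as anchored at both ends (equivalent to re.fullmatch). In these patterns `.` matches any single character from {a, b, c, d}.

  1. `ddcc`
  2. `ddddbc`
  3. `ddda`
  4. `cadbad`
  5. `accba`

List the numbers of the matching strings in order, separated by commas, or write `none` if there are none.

1 → no match
2 → no match
3 → match
4 → no match — must start with `d`
5 → no match — must start with `d`

3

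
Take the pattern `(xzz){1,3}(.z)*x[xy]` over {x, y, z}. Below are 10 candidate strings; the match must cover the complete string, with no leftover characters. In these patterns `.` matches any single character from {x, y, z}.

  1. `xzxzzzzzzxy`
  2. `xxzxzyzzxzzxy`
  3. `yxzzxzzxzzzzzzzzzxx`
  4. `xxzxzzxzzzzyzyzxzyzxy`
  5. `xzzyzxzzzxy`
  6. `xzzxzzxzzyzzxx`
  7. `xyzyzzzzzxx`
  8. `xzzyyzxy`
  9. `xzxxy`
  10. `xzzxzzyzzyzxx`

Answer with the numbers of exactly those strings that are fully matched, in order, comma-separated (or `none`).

1 → no match — must start with `xzz`
2 → no match — must start with `xzz`
3 → no match — must start with `xzz`
4 → no match — must start with `xzz`
5 → match
6 → no match
7 → no match — must start with `xzz`
8 → no match
9 → no match — must start with `xzz`
10 → no match

5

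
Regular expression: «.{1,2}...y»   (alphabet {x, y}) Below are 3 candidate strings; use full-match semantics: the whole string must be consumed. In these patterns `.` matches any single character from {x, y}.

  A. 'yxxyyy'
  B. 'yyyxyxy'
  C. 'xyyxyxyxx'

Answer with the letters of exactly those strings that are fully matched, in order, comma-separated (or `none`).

A

A → match
B → no match
C → no match — must end with 'y'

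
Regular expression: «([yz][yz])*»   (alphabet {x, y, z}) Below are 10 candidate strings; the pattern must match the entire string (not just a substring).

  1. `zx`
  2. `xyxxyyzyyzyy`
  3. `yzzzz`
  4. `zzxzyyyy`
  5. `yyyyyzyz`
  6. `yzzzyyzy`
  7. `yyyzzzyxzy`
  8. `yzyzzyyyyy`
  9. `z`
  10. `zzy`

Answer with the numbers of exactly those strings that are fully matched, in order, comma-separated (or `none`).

1 → no match
2 → no match
3 → no match
4 → no match
5 → match
6 → match
7 → no match
8 → match
9 → no match
10 → no match

5, 6, 8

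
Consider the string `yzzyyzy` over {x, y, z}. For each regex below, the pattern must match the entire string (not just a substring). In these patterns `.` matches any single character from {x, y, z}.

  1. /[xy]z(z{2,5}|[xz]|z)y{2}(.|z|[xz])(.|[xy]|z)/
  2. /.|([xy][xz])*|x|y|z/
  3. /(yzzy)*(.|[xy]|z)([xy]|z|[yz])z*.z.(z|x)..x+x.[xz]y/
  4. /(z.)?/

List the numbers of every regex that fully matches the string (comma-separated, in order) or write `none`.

1 → match
2 → no match
3 → no match
4 → no match

1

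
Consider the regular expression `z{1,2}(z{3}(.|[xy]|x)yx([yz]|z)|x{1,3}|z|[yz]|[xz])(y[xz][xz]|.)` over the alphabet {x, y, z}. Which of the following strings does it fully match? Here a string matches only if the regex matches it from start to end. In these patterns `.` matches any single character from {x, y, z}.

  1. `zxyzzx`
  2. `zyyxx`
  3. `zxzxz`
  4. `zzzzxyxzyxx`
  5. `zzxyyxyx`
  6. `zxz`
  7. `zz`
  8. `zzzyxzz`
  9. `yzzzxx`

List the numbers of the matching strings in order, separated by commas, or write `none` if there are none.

2, 4, 6

1 → no match
2 → match
3 → no match
4 → match
5 → no match
6 → match
7 → no match
8 → no match
9 → no match — must start with `z`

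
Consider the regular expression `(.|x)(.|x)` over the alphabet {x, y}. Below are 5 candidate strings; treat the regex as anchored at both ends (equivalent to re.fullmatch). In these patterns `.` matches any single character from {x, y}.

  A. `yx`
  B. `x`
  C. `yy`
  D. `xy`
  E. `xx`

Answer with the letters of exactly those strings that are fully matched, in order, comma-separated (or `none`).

A → match
B → no match
C → match
D → match
E → match

A, C, D, E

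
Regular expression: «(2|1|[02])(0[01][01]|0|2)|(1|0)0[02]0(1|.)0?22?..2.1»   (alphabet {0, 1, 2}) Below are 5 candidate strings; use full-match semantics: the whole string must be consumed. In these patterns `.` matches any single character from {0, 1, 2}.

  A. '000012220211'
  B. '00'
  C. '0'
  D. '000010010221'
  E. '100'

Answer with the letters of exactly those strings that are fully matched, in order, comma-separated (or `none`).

A, B

A → match
B → match
C → no match
D → no match
E → no match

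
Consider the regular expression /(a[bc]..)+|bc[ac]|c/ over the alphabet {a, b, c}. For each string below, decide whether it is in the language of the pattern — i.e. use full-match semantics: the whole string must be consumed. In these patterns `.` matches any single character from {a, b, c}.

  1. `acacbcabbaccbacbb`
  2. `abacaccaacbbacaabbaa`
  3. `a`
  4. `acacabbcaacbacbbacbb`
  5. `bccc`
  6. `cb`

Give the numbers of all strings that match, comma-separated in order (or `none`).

1 → no match
2 → no match
3 → no match
4 → no match
5 → no match
6 → no match

none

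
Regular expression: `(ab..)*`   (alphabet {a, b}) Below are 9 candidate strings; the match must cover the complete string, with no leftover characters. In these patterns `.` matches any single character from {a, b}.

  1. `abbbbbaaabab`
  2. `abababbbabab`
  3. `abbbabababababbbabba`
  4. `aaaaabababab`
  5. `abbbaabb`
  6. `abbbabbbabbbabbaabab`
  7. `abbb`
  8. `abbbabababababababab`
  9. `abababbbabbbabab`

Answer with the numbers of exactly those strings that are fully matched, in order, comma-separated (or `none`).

1. `abbbbbaaabab` → no match
2. `abababbbabab` → match
3 → match
4. `aaaaabababab` → no match
5. `abbbaabb` → no match
6 → match
7. `abbb` → match
8 → match
9 → match

2, 3, 6, 7, 8, 9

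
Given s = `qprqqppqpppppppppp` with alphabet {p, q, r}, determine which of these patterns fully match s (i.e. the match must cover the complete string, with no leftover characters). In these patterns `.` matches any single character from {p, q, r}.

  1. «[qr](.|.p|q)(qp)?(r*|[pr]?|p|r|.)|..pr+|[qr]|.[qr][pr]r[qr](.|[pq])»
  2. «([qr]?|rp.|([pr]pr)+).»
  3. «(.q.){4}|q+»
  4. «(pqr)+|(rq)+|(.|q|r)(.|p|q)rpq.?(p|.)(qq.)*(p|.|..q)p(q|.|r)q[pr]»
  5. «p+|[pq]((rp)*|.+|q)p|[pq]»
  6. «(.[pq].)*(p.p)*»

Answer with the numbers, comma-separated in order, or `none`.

1 → no match
2 → no match
3 → no match
4 → no match
5 → match
6 → match

5, 6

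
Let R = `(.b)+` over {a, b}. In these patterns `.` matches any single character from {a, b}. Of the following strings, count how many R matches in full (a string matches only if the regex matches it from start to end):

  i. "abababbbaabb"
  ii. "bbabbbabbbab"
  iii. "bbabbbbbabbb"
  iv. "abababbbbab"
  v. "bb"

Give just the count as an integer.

3

i. "abababbbaabb" → no match
ii. "bbabbbabbbab" → match
iii. "bbabbbbbabbb" → match
iv. "abababbbbab" → no match
v. "bb" → match
Total matched: 3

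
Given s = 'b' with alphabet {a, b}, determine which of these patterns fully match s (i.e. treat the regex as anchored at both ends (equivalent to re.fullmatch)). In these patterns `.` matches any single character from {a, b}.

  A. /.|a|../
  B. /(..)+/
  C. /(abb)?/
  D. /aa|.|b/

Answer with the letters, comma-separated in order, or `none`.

A, D

A → match
B → no match
C → no match
D → match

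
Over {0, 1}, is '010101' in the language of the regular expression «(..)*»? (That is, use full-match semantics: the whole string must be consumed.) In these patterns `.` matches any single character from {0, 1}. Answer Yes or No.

Yes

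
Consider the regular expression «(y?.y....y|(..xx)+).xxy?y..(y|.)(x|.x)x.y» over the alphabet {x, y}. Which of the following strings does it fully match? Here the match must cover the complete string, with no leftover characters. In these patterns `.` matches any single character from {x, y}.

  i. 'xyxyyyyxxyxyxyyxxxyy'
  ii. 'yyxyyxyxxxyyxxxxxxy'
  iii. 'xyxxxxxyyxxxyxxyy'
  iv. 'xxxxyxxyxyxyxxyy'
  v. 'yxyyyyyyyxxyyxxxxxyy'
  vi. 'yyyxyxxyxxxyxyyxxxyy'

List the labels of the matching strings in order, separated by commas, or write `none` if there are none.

ii, iii, iv, v, vi

i → no match
ii → match
iii → match
iv → match
v → match
vi → match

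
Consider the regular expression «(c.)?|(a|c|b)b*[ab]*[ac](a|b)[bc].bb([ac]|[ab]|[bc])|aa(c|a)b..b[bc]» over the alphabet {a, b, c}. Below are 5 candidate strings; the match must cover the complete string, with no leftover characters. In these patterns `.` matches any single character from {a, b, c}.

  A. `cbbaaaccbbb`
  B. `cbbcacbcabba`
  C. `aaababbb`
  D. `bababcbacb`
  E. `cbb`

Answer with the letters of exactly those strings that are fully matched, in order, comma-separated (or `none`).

A → match
B → no match
C → match
D → no match
E → no match

A, C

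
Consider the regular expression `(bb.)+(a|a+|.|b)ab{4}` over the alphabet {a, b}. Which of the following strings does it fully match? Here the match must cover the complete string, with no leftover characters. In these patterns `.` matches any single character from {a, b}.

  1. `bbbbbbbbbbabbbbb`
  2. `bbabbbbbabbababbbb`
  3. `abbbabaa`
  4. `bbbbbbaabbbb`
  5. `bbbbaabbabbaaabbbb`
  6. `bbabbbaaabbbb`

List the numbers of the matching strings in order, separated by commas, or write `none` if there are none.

1 → no match
2 → match
3. `abbbabaa` → no match — must start with `bb`
4. `bbbbbbaabbbb` → match
5 → no match
6 → match

2, 4, 6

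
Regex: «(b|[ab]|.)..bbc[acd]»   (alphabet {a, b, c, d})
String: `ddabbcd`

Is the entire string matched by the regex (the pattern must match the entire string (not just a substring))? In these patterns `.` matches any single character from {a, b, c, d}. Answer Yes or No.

Yes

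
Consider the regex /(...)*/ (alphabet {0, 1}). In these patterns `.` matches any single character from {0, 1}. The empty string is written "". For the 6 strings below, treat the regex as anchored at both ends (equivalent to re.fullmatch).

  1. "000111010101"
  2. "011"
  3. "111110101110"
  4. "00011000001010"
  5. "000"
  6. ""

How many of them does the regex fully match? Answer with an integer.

5

1 → match
2 → match
3 → match
4 → no match
5 → match
6 → match
Total matched: 5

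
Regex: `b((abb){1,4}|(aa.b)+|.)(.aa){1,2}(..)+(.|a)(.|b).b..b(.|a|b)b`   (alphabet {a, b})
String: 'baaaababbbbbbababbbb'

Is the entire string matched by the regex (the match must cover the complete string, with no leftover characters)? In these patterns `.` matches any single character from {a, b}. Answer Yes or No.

Yes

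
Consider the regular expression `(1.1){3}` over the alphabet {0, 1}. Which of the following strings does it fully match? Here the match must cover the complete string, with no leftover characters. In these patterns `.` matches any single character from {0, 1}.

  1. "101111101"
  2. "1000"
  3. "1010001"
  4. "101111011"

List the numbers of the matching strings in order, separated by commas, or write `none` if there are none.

1. "101111101" → match
2. "1000" → no match — must end with "1"
3. "1010001" → no match
4. "101111011" → no match

1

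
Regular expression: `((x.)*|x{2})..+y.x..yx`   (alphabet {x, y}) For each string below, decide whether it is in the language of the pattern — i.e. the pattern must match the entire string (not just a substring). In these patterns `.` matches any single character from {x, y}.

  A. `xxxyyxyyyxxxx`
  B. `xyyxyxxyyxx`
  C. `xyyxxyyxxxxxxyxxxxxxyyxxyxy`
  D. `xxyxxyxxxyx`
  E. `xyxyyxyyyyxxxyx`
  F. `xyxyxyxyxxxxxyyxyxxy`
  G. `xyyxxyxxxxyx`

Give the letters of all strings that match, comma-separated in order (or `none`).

A → no match — must end with `yx`
B → no match — must end with `yx`
C → no match — must end with `yx`
D → no match
E → match
F → no match — must end with `yx`
G → match

E, G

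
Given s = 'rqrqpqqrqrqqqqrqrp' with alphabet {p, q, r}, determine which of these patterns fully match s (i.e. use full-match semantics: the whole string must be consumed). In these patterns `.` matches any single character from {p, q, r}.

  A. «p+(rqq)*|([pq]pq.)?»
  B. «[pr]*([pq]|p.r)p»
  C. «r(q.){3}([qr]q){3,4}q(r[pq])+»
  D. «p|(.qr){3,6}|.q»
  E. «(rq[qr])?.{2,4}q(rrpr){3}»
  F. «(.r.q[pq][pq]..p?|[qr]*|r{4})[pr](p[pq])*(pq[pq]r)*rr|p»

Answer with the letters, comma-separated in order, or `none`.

A → no match
B → no match
C → match
D → no match
E → no match — must end with 'rrpr'
F → no match

C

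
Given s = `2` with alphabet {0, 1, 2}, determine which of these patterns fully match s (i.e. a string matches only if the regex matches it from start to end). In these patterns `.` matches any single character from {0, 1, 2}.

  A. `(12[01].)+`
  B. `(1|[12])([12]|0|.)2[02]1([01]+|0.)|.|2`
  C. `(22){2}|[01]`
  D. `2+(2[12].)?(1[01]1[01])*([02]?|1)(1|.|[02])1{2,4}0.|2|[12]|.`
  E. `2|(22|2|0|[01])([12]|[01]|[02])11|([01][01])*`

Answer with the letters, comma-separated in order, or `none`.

A → no match — must start with `12`
B → match
C → no match
D → match
E → match

B, D, E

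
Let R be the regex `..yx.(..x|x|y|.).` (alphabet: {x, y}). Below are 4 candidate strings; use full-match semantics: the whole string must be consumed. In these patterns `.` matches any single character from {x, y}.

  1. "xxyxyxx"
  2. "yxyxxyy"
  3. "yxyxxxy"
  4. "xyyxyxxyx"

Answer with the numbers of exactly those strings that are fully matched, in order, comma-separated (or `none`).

1, 2, 3

1. "xxyxyxx" → match
2. "yxyxxyy" → match
3. "yxyxxxy" → match
4. "xyyxyxxyx" → no match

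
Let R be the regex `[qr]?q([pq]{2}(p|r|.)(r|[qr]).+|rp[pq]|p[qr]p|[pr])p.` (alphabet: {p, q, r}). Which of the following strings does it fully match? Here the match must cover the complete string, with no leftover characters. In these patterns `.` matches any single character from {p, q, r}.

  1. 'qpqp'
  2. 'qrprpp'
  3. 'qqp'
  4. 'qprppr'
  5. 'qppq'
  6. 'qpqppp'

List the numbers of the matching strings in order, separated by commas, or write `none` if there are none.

1 → no match
2 → no match
3 → no match
4 → match
5 → match
6 → match

4, 5, 6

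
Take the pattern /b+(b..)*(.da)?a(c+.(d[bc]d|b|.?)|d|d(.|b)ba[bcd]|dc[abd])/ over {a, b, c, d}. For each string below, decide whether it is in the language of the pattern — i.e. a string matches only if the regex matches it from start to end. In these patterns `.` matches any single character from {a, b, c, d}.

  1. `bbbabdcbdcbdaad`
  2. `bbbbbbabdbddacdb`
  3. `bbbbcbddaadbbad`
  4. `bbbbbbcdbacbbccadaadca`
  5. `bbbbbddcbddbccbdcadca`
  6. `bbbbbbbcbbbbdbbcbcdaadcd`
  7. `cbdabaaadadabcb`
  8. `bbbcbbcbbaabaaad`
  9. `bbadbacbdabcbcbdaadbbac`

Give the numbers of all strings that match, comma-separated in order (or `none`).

1, 3, 6, 8

1 → match
2 → no match
3 → match
4 → no match
5 → no match
6 → match
7 → no match — must start with `b`
8 → match
9 → no match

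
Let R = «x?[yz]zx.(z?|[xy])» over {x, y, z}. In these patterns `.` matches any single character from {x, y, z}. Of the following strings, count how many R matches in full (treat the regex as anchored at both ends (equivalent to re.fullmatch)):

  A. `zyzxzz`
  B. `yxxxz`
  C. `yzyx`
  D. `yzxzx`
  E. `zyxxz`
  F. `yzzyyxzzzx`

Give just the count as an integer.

1

A → no match
B → no match
C → no match
D → match
E → no match
F → no match
Total matched: 1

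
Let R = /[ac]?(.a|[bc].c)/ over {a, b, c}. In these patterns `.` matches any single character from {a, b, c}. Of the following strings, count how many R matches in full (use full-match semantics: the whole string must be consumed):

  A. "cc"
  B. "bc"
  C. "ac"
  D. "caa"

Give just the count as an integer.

A → no match
B → no match
C → no match
D → match
Total matched: 1

1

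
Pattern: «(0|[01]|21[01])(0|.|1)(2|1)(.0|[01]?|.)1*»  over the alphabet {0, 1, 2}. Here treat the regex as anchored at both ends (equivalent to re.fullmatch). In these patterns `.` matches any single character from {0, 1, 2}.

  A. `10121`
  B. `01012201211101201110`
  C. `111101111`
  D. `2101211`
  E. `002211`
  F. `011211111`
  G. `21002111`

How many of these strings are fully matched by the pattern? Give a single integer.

6

A → match
B → no match
C → match
D → match
E → match
F → match
G → match
Total matched: 6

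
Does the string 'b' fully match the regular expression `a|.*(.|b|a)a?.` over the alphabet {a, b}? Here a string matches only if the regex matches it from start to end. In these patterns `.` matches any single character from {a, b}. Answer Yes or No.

No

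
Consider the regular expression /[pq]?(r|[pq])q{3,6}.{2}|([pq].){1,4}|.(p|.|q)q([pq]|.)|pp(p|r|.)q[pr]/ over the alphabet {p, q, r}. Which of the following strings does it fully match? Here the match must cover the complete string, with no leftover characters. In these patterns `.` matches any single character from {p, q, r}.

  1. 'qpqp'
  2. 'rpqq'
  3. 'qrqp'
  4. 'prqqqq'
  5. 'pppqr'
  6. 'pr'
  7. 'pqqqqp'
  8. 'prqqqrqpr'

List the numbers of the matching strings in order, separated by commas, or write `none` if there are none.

1 → match
2 → match
3 → match
4 → match
5 → match
6 → match
7 → match
8 → no match

1, 2, 3, 4, 5, 6, 7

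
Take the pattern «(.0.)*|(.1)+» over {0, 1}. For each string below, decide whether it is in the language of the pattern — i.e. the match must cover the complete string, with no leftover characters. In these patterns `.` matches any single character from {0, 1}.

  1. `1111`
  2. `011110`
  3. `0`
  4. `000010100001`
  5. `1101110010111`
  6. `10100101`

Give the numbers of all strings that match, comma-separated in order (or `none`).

1

1 → match
2 → no match
3 → no match
4 → no match
5 → no match
6 → no match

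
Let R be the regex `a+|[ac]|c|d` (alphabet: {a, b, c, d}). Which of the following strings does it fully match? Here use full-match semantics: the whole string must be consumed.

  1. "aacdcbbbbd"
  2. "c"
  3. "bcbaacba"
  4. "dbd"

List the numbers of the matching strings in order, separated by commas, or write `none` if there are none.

2

1 → no match
2 → match
3 → no match
4 → no match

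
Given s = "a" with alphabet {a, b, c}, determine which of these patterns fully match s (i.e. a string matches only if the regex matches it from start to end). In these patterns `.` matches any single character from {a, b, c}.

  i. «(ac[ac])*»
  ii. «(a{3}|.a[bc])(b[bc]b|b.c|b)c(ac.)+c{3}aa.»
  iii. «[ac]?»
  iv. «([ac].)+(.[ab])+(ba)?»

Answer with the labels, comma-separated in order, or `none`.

i → no match
ii → no match
iii → match
iv → no match

iii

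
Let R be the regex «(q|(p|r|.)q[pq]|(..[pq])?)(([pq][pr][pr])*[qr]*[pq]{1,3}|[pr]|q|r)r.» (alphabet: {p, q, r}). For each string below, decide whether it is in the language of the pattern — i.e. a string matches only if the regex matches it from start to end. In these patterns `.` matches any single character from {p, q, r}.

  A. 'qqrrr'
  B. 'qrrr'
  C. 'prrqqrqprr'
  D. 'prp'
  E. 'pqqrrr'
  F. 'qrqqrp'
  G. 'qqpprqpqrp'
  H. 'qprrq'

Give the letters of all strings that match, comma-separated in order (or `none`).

A → no match
B → match
C → match
D → match
E → match
F → match
G → match
H → no match

B, C, D, E, F, G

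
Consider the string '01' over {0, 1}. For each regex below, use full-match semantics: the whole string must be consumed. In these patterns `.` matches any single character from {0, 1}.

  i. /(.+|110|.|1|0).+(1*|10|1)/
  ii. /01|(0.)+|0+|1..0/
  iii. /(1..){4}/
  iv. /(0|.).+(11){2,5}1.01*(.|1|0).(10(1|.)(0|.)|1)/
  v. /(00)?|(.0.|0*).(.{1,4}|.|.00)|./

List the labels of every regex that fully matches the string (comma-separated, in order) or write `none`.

i, ii, v

i → match
ii → match
iii → no match — must start with '1'
iv → no match
v → match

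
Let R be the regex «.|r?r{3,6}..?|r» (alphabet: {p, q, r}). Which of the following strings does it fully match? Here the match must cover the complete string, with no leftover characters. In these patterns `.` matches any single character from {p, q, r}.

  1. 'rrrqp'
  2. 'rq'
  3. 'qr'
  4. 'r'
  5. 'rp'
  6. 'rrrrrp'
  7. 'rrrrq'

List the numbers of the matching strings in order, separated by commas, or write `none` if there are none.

1 → match
2 → no match
3 → no match
4 → match
5 → no match
6 → match
7 → match

1, 4, 6, 7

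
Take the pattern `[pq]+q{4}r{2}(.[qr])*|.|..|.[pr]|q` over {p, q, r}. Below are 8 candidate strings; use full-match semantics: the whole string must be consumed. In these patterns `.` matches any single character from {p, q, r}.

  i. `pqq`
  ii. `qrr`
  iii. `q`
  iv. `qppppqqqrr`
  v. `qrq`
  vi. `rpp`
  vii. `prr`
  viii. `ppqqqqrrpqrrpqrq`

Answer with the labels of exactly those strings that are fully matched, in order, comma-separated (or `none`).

i → no match
ii → no match
iii → match
iv → no match
v → no match
vi → no match
vii → no match
viii → match

iii, viii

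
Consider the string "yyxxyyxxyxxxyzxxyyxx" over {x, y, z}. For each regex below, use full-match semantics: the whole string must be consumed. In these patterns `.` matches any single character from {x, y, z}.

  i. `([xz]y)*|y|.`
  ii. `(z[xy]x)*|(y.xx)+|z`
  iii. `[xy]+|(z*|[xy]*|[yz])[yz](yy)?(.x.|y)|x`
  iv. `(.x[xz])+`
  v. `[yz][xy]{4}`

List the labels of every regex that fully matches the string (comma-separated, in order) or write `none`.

ii

i → no match
ii → match
iii → no match
iv → no match
v → no match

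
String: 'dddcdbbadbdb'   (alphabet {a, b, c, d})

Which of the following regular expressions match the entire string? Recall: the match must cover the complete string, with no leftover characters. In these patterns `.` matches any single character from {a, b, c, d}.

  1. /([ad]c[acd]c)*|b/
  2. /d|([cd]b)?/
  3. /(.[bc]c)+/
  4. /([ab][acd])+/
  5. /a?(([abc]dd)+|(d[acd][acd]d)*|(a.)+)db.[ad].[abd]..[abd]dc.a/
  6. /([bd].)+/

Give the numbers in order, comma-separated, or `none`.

6

1 → no match
2 → no match
3 → no match — must end with 'c'
4 → no match
5 → no match — must end with 'a'
6 → match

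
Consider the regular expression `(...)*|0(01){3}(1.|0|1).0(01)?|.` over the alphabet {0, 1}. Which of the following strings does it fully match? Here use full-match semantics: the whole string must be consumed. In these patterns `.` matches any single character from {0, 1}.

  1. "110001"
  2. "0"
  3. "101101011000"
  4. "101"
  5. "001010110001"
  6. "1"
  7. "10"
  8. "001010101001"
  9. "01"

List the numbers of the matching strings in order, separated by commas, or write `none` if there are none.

1. "110001" → match
2. "0" → match
3. "101101011000" → match
4. "101" → match
5. "001010110001" → match
6. "1" → match
7. "10" → no match
8. "001010101001" → match
9. "01" → no match

1, 2, 3, 4, 5, 6, 8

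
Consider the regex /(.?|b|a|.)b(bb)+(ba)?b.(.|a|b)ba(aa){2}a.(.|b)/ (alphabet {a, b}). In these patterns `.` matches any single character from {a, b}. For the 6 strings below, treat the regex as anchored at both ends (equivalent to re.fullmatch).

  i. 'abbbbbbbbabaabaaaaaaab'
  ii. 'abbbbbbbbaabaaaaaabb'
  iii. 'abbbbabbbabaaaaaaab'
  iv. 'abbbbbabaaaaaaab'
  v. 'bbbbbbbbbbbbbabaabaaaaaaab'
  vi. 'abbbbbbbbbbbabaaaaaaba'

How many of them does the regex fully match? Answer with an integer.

i → match
ii → match
iii → no match
iv → match
v → match
vi → match
Total matched: 5

5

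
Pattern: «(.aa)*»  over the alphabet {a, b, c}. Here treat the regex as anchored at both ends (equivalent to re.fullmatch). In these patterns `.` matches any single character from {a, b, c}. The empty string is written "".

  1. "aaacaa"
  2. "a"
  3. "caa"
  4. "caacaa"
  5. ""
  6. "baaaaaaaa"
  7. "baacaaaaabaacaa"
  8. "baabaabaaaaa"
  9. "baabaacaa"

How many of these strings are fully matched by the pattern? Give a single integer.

8

1 → match
2 → no match
3 → match
4 → match
5 → match
6 → match
7 → match
8 → match
9 → match
Total matched: 8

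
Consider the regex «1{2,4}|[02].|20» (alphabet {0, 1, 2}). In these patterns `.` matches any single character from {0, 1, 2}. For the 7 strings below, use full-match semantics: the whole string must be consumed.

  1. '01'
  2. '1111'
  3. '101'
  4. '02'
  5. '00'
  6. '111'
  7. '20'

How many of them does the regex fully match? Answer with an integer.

6

1. '01' → match
2. '1111' → match
3. '101' → no match
4. '02' → match
5. '00' → match
6. '111' → match
7. '20' → match
Total matched: 6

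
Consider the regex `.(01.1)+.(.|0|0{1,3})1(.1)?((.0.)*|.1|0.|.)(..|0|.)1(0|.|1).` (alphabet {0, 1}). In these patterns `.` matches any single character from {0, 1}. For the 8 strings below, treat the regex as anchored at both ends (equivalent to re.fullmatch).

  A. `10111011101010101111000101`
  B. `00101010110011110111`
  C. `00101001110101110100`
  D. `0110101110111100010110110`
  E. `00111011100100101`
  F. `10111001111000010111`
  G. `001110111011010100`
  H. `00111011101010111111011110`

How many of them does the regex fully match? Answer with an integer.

6

A → match
B → match
C → no match
D → no match
E → match
F → match
G → match
H → match
Total matched: 6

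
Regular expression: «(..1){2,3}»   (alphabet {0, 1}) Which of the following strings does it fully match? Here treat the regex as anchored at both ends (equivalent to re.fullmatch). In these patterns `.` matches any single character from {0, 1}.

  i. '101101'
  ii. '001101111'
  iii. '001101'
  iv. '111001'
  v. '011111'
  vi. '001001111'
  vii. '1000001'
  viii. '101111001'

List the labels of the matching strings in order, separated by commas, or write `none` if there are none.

i, ii, iii, iv, v, vi, viii

i → match
ii → match
iii → match
iv → match
v → match
vi → match
vii → no match
viii → match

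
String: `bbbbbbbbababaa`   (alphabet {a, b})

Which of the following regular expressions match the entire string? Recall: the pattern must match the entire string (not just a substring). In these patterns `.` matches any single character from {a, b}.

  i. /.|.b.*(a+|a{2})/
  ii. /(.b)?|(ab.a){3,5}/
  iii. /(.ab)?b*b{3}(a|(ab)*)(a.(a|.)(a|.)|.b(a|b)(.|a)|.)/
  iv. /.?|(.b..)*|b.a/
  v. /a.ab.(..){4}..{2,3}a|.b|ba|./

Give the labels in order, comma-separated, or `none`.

i → match
ii → no match
iii → match
iv → no match
v → no match

i, iii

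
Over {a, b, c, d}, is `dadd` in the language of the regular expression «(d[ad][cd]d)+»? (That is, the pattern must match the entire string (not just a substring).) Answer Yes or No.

Yes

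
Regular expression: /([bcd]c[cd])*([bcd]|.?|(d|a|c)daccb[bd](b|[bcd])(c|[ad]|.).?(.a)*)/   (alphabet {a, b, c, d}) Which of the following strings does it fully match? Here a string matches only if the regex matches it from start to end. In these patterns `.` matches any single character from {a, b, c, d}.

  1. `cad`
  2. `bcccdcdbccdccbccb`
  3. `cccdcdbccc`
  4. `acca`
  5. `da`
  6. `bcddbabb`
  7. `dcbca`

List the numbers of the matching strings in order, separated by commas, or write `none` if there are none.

3

1 → no match
2 → no match
3 → match
4 → no match
5 → no match
6 → no match
7 → no match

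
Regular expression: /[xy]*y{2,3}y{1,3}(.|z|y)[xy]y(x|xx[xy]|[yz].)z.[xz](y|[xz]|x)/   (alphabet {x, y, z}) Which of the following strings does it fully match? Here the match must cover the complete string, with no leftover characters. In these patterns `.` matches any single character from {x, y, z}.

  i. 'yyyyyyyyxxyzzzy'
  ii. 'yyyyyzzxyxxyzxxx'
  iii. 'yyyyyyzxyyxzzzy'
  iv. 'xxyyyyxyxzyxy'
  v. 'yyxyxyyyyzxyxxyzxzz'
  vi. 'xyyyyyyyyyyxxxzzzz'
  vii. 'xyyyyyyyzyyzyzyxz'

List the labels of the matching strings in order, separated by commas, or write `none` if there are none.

i, iii, iv, v, vi, vii

i → match
ii → no match
iii → match
iv → match
v → match
vi → match
vii → match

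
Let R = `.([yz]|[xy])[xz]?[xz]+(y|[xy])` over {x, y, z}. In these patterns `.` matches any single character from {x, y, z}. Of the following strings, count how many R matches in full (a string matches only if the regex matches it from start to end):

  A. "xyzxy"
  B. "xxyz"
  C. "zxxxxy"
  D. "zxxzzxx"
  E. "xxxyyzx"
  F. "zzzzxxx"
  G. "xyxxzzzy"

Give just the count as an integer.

A → match
B → no match
C → match
D → match
E → no match
F → match
G → match
Total matched: 5

5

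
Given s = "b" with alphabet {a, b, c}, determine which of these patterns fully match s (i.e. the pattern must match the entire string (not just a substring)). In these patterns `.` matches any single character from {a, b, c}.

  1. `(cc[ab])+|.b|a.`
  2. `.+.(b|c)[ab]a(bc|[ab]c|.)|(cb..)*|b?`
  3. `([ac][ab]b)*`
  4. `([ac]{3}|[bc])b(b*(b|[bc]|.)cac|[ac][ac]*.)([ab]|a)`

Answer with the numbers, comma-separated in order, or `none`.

2

1 → no match
2 → match
3 → no match
4 → no match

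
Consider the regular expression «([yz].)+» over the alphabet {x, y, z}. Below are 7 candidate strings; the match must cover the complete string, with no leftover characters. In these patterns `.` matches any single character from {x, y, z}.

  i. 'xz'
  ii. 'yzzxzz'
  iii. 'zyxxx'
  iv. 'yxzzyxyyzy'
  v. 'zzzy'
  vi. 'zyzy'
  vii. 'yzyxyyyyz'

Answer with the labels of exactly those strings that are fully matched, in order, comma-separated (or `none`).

i → no match
ii → match
iii → no match
iv → match
v → match
vi → match
vii → no match

ii, iv, v, vi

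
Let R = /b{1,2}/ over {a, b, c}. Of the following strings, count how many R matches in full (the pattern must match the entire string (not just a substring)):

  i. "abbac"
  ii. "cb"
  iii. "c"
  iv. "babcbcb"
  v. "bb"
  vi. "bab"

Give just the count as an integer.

i. "abbac" → no match — must start with "b"
ii. "cb" → no match — must start with "b"
iii. "c" → no match — must start with "b"
iv. "babcbcb" → no match
v. "bb" → match
vi. "bab" → no match
Total matched: 1

1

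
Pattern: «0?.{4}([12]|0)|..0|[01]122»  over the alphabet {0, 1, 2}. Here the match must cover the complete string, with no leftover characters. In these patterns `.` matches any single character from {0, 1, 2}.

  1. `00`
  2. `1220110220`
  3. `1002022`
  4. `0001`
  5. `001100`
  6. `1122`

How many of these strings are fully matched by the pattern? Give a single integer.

1 → no match
2 → no match
3 → no match
4 → no match
5 → match
6 → match
Total matched: 2

2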